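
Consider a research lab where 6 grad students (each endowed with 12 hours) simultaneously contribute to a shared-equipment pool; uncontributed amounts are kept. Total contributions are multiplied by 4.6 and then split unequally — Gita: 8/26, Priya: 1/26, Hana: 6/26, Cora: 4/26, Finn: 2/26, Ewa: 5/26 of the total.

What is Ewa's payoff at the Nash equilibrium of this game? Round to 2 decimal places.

33.23 hours

Each unit j contributes comes back to j as 4.6 × (j's share), so j prefers to contribute only if that share exceeds 1/4.6 = 0.2174; otherwise keeping the unit dominates.
The shares above 0.2174 belong to Gita and Hana, contributing 12 each; the remaining 4 contribute 0. Total contributed: 24.
Ewa keeps 12 and receives 4.6 × 24 × 5/26 = 21.23 from the shared-equipment pool, for a payoff of 33.23.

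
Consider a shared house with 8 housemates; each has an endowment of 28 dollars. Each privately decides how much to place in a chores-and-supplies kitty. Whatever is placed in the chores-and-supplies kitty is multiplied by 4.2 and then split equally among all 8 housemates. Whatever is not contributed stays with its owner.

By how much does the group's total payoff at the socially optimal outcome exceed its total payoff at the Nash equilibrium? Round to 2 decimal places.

Each contributed unit returns 4.2/8 = 0.5250 to its contributor — below 1 — so contributing 0 is dominant for every player. At the Nash equilibrium everyone keeps their 28, and the group total is 8 × 28 = 224.
Each contributed unit returns 4.200 to the group as a whole (0.5250 to each of 8 players), which exceeds 1, so the social optimum is full contribution: group total = 4.200 × 224 = 940.80.
Efficiency loss = 940.80 − 224 = 716.80.

716.80 dollars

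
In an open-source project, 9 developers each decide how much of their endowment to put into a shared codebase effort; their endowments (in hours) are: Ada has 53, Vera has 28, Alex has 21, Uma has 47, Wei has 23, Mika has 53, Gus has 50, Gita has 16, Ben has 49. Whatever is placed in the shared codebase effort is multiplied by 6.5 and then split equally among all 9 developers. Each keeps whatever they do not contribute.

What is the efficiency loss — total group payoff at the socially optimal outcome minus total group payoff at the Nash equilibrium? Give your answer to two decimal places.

1870.00 hours

The private return per contributed unit is 6.5/9 = 0.7222 < 1 for every player regardless of endowment, so the Nash equilibrium is zero contribution and the group total is Σ E_j = 53 + 28 + 21 + 47 + 23 + 53 + 50 + 16 + 49 = 340.
Each contributed unit returns 6.500 to the group, so the social optimum is full contribution by everyone: group total = 6.500 × 340 = 2210.00.
Efficiency loss = (6.500 − 1) × 340 = 1870.00.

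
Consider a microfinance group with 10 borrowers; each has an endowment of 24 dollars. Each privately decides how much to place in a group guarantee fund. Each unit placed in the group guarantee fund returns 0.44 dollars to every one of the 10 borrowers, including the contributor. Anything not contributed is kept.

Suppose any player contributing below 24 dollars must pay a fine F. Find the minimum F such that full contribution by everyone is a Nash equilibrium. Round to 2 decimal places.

13.44 dollars

Given the others contribute fully, the best deviation is to contribute 0 (any partial contribution still incurs the fine and gives up units whose private return 0.44 is below 1).
Deviating from 24 to 0 saves 24 dollars but forfeits the deviator's share of the drop in the group guarantee fund: 0.44 × 24 = 10.56.
So the deviation gain is 24 − 10.56 = 13.44, and the fine must be at least 13.44 dollars to wipe it out.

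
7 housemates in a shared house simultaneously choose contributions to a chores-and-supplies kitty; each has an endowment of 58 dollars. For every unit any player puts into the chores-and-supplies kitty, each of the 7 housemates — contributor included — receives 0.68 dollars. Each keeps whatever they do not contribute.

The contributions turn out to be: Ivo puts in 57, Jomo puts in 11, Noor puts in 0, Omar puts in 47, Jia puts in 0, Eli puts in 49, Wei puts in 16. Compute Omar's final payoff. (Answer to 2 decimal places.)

Total contributed: 57 + 11 + 0 + 47 + 0 + 49 + 16 = 180.
Each receives 0.68 × 180 = 122.40 from the chores-and-supplies kitty.
Omar keeps 58 − 47 = 11, so Omar's payoff is 11 + 122.40 = 133.40.

133.40 dollars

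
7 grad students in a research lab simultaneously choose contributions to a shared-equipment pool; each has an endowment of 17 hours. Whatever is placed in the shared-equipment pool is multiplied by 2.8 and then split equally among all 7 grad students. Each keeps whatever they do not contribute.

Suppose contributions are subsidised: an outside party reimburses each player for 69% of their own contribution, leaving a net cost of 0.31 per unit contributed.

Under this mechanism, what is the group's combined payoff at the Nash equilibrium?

415.31 hours

With the mechanism, a contributed unit returns (2.8/7) / 0.31 = 1.2903 per unit of net cost to the contributor — now above 1 — so contributing fully is weakly dominant for every player.
So the Nash equilibrium is full contribution by all 7; the group earns 7 × (17 × 0.69 + 2.8 × 17) = 415.31.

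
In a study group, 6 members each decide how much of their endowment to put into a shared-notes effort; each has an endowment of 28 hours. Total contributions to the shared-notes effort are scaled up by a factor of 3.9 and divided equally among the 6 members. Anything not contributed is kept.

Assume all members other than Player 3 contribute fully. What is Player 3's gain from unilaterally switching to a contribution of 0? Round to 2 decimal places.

9.80 hours

Switching from a contribution of 28 to 0 lets Player 3 keep an extra 28 hours, but lowers the shared-notes effort by 28, which costs Player 3 their own share of that drop: 3.9/6 × 28 = 18.20.
Net gain = 28 − 18.20 = 9.80. The private return per contributed unit (0.6500) is below 1, so free-riding is indeed the best response regardless of what the others do.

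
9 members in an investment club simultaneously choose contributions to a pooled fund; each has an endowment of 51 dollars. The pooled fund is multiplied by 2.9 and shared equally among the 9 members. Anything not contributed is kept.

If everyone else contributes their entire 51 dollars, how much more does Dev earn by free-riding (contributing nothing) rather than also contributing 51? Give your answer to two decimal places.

Switching from a contribution of 51 to 0 lets Dev keep an extra 51 dollars, but lowers the pooled fund by 51, which costs Dev their own share of that drop: 2.9/9 × 51 = 16.43.
Net gain = 51 − 16.43 = 34.57. The private return per contributed unit (0.3222) is below 1, so free-riding is indeed the best response regardless of what the others do.

34.57 dollars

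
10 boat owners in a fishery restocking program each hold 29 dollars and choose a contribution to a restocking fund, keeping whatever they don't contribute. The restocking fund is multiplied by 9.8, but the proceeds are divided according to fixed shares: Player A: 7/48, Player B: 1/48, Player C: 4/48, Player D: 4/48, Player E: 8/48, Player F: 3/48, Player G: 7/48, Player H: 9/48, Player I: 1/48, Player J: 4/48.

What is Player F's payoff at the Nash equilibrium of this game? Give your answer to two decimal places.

For player j, contributing a unit is worthwhile iff 9.8 × (j's share) ≥ 1, i.e. iff j's share is at least 0.1020.
Player A, Player E, Player G and Player H clear that bar, contributing 29 each; the remaining 6 contribute 0. Total contributed: 116.
Player F keeps 29 and receives 9.8 × 116 × 3/48 = 71.05 from the restocking fund, for a payoff of 100.05.

100.05 dollars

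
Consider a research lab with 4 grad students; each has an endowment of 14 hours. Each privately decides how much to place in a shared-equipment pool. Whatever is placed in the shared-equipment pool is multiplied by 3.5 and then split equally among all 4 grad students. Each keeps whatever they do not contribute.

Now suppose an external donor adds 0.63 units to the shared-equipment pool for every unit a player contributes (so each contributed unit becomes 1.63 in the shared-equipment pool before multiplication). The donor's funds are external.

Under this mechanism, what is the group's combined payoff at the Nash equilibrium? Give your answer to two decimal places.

319.48 hours

With the mechanism, a contributed unit returns 3.5 × 1.63 / 4 = 1.4263 per unit of net cost to the contributor — now above 1 — so contributing fully is weakly dominant for every player.
So the Nash equilibrium is full contribution by all 4; the group earns 3.5 × 1.63 × 56 = 319.48.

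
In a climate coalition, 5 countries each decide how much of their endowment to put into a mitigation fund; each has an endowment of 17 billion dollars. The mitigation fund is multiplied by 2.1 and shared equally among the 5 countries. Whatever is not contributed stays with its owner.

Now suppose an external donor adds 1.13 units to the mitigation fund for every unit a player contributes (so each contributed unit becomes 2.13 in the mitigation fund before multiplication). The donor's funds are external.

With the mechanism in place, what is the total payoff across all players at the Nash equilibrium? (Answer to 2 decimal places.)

85.00 billion dollars

Even with the mechanism, each unit contributed returns only 2.1 × 2.13 / 5 = 0.8946 per unit of net cost, so contributing nothing is still dominant.
At the Nash equilibrium no one contributes; group total payoff = 5 × 17 = 85.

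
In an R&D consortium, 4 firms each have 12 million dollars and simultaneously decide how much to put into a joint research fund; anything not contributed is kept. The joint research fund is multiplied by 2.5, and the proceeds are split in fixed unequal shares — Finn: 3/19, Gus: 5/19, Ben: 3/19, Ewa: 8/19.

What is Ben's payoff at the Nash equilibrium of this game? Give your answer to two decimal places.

16.74 million dollars

For player j, contributing a unit is worthwhile iff 2.5 × (j's share) ≥ 1, i.e. iff j's share is at least 0.4000.
Only Ewa (8/19) clears that bar, contributing 12; the remaining 3 contribute 0. Total contributed: 12.
Ben keeps 12 and receives 2.5 × 12 × 3/19 = 4.74 from the joint research fund, for a payoff of 16.74.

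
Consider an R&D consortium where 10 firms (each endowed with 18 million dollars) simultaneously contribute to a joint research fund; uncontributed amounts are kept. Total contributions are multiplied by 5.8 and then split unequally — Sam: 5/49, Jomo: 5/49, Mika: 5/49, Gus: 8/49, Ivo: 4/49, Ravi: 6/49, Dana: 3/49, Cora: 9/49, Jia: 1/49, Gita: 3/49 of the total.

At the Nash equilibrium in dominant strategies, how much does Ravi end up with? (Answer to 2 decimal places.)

30.78 million dollars

A player with share s gets back 5.8·s per unit contributed, so full contribution is dominant for anyone with s > 1/5.8 = 0.1724 and zero contribution is dominant for anyone below.
Cora alone (share 9/49) is above the threshold, contributing 18; the remaining 9 contribute 0. Total contributed: 18.
Ravi keeps 18 and receives 5.8 × 18 × 6/49 = 12.78 from the joint research fund, for a payoff of 30.78.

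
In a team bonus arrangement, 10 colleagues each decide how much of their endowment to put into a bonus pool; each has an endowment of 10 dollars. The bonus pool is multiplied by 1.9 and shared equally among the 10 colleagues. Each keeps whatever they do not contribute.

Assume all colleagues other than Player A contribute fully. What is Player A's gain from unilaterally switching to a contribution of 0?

8.10 dollars

Switching from a contribution of 10 to 0 lets Player A keep an extra 10 dollars, but lowers the bonus pool by 10, which costs Player A their own share of that drop: 1.9/10 × 10 = 1.90.
Net gain = 10 − 1.90 = 8.10. The private return per contributed unit (0.1900) is below 1, so free-riding is indeed the best response regardless of what the others do.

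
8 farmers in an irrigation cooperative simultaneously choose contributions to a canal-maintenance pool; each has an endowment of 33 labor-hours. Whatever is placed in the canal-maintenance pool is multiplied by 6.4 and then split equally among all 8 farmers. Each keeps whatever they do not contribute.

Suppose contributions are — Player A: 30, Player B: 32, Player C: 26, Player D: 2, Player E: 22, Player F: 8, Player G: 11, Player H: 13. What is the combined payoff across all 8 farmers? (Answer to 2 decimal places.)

1041.60 labor-hours

Total contributed: 30 + 32 + 26 + 2 + 22 + 8 + 11 + 13 = 144; total kept: 8 × 33 − 144 = 120.
The canal-maintenance pool pays out 6.4 × 144 = 921.60 in aggregate.
Group total = 120 + 921.60 = 1041.60.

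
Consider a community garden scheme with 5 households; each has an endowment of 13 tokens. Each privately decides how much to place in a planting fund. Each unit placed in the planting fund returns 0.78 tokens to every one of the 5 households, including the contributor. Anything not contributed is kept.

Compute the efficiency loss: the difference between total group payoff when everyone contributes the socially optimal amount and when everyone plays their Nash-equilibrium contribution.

188.50 tokens

The private return per contributed unit is 0.78 < 1, so contributing 0 is dominant for every player. At the Nash equilibrium everyone keeps their 13, and the group total is 5 × 13 = 65.
Each contributed unit returns 3.900 to the group as a whole (0.78 to each of 5 players), which exceeds 1, so the social optimum is full contribution: group total = 3.900 × 65 = 253.50.
Efficiency loss = 253.50 − 65 = 188.50.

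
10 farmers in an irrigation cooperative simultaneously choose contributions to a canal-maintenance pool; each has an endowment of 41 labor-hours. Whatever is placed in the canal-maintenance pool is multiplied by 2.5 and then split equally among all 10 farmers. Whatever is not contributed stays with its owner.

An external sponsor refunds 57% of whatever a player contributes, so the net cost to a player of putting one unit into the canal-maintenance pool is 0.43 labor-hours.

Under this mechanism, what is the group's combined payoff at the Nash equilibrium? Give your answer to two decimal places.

410.00 labor-hours

Even with the mechanism, each unit contributed returns only (2.5/10) / 0.43 = 0.5814 per unit of net cost, so contributing nothing is still dominant.
Everyone keeps their endowment and the group total is 10 × 41 = 410.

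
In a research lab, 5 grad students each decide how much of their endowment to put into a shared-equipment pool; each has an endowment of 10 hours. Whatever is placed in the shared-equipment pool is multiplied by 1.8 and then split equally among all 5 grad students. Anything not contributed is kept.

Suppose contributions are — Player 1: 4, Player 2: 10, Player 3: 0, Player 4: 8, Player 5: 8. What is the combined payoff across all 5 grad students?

74.00 hours

Total contributed: 4 + 10 + 0 + 8 + 8 = 30; total kept: 5 × 10 − 30 = 20.
The shared-equipment pool pays out 1.8 × 30 = 54.00 in aggregate.
Group total = 20 + 54.00 = 74.00.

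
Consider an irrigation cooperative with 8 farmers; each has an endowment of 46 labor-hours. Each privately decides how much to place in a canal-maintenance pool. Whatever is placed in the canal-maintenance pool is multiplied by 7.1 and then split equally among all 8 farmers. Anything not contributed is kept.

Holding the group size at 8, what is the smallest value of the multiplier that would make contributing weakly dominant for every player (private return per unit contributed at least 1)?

A contributed unit returns (multiplier)/8 to its contributor.
This reaches 1 exactly when the multiplier is 8.

8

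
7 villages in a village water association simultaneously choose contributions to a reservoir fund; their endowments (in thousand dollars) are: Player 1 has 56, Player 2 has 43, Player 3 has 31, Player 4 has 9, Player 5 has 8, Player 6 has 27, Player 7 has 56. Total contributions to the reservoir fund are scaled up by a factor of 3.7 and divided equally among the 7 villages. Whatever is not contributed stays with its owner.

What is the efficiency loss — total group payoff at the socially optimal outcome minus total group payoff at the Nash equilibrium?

621.00 thousand dollars

The private return per contributed unit is 3.7/7 = 0.5286 < 1 for every player regardless of endowment, so the Nash equilibrium is zero contribution and the group total is Σ E_j = 56 + 43 + 31 + 9 + 8 + 27 + 56 = 230.
Each contributed unit returns 3.700 to the group, so the social optimum is full contribution by everyone: group total = 3.700 × 230 = 851.00.
Efficiency loss = (3.700 − 1) × 230 = 621.00.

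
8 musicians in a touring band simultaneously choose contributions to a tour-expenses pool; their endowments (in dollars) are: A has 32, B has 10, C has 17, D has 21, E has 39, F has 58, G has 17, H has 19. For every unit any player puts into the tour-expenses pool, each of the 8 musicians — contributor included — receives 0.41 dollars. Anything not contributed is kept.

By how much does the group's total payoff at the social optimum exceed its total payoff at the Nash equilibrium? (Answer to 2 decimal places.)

The private return per contributed unit is 0.41 < 1 for everyone, so the Nash equilibrium is zero contribution and the group total is Σ E_j = 32 + 10 + 17 + 21 + 39 + 58 + 17 + 19 = 213.
Each contributed unit returns 3.280 to the group, so the social optimum is full contribution by everyone: group total = 3.280 × 213 = 698.64.
Efficiency loss = (3.280 − 1) × 213 = 485.64.

485.64 dollars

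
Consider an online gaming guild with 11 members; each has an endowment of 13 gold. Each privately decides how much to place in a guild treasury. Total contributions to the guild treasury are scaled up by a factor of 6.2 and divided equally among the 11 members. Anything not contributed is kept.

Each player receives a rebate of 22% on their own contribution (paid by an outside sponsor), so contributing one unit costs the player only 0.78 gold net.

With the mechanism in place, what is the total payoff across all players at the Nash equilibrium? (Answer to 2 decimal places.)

Even with the mechanism, each unit contributed returns only (6.2/11) / 0.78 = 0.7226 per unit of net cost, so contributing nothing is still dominant.
Everyone keeps their endowment and the group total is 11 × 13 = 143.

143.00 gold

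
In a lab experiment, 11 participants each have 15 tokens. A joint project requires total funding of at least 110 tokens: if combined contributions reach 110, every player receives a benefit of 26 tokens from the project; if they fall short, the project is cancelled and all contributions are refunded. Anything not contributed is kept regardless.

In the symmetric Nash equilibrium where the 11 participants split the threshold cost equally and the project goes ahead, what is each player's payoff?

Equal share of the threshold: 110/11 = 10.
At this profile no one gains by cutting their contribution: any cut drops the total below 110, the project is cancelled, contributions are refunded, and the deviator ends with 15, which is less than 15 − 10 + 26 = 31. Contributing more than 10 just wastes the excess. So contributing exactly 10 is a best response.
Each player's payoff: 15 − 10 + 26 = 31.

31 tokens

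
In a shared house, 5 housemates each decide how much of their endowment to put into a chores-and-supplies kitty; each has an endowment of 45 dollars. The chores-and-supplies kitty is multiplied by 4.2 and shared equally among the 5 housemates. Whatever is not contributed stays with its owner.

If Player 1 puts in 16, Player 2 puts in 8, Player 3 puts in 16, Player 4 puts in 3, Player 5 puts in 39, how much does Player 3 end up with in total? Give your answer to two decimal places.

Total contributed: 16 + 8 + 16 + 3 + 39 = 82.
Each receives 4.2 × 82 / 5 = 68.88 from the chores-and-supplies kitty.
Player 3 keeps 45 − 16 = 29, so Player 3's payoff is 29 + 68.88 = 97.88.

97.88 dollars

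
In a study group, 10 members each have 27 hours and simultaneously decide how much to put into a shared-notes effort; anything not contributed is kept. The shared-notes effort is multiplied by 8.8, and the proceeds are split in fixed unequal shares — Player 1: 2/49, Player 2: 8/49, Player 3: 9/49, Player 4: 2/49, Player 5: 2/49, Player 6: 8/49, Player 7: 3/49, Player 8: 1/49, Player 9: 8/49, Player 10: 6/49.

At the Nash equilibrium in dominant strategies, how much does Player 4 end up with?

Player j's private return per contributed unit is 8.8 × (j's share). Contributing is weakly dominant for j when that share is at least 1/8.8 = 0.1136, and contributing 0 is dominant otherwise.
The shares above 0.1136 belong to Player 2, Player 3, Player 6, Player 9 and Player 10, contributing 27 each; the remaining 5 contribute 0. Total contributed: 135.
Player 4 keeps 27 and receives 8.8 × 135 × 2/49 = 48.49 from the shared-notes effort, for a payoff of 75.49.

75.49 hours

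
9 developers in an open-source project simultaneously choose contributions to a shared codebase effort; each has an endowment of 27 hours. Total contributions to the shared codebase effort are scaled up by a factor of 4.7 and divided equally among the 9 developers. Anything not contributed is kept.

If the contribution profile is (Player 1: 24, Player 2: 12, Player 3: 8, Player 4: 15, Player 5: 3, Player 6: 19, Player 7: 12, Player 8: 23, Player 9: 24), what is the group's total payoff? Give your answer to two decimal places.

Total contributed: 24 + 12 + 8 + 15 + 3 + 19 + 12 + 23 + 24 = 140; total kept: 9 × 27 − 140 = 103.
The shared codebase effort pays out 4.7 × 140 = 658.00 in aggregate.
Group total = 103 + 658.00 = 761.00.

761.00 hours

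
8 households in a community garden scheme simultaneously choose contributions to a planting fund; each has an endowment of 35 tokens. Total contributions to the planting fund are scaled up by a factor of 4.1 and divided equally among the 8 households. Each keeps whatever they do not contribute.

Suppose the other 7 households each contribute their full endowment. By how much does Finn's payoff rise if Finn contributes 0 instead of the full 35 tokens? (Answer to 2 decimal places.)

17.06 tokens

Switching from a contribution of 35 to 0 lets Finn keep an extra 35 tokens, but lowers the planting fund by 35, which costs Finn their own share of that drop: 4.1/8 × 35 = 17.94.
Net gain = 35 − 17.94 = 17.06. The private return per contributed unit (0.5125) is below 1, so free-riding is indeed the best response regardless of what the others do.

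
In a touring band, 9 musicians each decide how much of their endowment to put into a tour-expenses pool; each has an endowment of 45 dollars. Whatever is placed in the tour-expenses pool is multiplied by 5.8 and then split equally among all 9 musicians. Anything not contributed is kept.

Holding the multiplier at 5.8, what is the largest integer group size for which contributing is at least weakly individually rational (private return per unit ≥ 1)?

5

Private return per unit is 5.8/(group size), which is ≥ 1 whenever the group size is ≤ 5.8.
The largest such integer is 5.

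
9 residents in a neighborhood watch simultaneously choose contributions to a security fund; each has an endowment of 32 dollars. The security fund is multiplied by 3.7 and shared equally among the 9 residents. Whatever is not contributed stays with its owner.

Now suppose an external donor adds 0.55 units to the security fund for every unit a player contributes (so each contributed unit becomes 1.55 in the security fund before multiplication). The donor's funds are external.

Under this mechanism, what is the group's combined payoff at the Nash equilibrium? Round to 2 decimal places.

288.00 dollars

Even with the mechanism, each unit contributed returns only 3.7 × 1.55 / 9 = 0.6372 per unit of net cost, so contributing nothing is still dominant.
Everyone keeps their endowment and the group total is 9 × 32 = 288.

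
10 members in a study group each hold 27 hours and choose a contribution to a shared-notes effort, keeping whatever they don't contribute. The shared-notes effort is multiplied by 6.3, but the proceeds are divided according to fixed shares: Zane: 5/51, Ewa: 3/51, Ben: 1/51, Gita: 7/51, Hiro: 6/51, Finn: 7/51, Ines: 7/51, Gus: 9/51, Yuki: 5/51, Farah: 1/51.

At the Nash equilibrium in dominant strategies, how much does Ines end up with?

For player j, contributing a unit is worthwhile iff 6.3 × (j's share) ≥ 1, i.e. iff j's share is at least 0.1587.
Gus alone (share 9/51) is above the threshold, contributing 27; the remaining 9 contribute 0. Total contributed: 27.
Ines keeps 27 and receives 6.3 × 27 × 7/51 = 23.35 from the shared-notes effort, for a payoff of 50.35.

50.35 hours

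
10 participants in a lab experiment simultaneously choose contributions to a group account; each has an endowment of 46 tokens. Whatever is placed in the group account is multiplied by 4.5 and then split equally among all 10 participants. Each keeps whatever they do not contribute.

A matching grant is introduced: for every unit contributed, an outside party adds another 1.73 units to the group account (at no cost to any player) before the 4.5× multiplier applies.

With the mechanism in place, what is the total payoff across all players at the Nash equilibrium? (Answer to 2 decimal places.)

The effective private return per unit is now 4.5 × 2.73 / 10 = 1.2285 > 1, so every player's dominant strategy flips to full contribution.
So the Nash equilibrium is full contribution by all 10; the group earns 4.5 × 2.73 × 460 = 5651.10.

5651.10 tokens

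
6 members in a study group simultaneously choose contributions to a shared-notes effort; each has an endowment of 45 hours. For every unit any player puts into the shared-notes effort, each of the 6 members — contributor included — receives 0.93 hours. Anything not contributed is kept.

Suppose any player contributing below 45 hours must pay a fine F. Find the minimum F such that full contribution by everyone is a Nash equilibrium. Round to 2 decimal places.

3.15 hours

Given the others contribute fully, the best deviation is to contribute 0 (any partial contribution still incurs the fine and gives up units whose private return 0.93 is below 1).
Deviating from 45 to 0 saves 45 hours but forfeits the deviator's share of the drop in the shared-notes effort: 0.93 × 45 = 41.85.
So the deviation gain is 45 − 41.85 = 3.15, and the fine must be at least 3.15 hours to wipe it out.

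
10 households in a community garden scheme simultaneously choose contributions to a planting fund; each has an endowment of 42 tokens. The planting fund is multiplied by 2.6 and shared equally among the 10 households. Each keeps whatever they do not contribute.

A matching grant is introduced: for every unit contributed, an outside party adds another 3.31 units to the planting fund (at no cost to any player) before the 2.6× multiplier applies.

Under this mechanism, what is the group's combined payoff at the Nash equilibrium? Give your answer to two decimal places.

The effective private return per unit is now 2.6 × 4.31 / 10 = 1.1206 > 1, so every player's dominant strategy flips to full contribution.
At the Nash equilibrium everyone contributes 42. Group total payoff = 2.6 × 4.31 × 420 = 4706.52.

4706.52 tokens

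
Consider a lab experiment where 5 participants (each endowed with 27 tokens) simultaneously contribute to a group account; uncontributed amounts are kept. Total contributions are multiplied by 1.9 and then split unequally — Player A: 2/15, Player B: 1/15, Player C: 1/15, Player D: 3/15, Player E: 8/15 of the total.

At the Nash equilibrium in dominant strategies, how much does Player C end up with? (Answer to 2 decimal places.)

Each unit j contributes comes back to j as 1.9 × (j's share), so j prefers to contribute only if that share exceeds 1/1.9 = 0.5263; otherwise keeping the unit dominates.
Player E alone (share 8/15) is above the threshold, contributing 27; the remaining 4 contribute 0. Total contributed: 27.
Player C keeps 27 and receives 1.9 × 27 × 1/15 = 3.42 from the group account, for a payoff of 30.42.

30.42 tokens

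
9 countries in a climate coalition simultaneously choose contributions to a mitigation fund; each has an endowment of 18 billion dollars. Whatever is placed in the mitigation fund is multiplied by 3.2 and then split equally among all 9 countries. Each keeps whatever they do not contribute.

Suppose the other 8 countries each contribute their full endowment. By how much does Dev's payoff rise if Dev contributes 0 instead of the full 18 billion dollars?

11.60 billion dollars

Switching from a contribution of 18 to 0 lets Dev keep an extra 18 billion dollars, but lowers the mitigation fund by 18, which costs Dev their own share of that drop: 3.2/9 × 18 = 6.40.
Net gain = 18 − 6.40 = 11.60. The private return per contributed unit (0.3556) is below 1, so free-riding is indeed the best response regardless of what the others do.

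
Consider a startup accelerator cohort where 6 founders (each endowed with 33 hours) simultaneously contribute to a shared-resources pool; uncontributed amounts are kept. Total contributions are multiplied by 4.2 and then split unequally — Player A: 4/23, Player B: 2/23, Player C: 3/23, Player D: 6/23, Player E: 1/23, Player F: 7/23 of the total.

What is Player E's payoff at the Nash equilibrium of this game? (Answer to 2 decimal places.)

Each unit j contributes comes back to j as 4.2 × (j's share), so j prefers to contribute only if that share exceeds 1/4.2 = 0.2381; otherwise keeping the unit dominates.
Player D and Player F clear that bar, contributing 33 each; the remaining 4 contribute 0. Total contributed: 66.
Player E keeps 33 and receives 4.2 × 66 × 1/23 = 12.05 from the shared-resources pool, for a payoff of 45.05.

45.05 hours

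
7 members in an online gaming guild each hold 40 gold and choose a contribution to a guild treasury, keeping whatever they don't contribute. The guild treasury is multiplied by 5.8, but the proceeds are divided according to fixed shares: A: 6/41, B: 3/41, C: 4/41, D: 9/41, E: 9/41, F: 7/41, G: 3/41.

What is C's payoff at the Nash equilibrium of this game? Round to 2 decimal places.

A player with share s gets back 5.8·s per unit contributed, so full contribution is dominant for anyone with s > 1/5.8 = 0.1724 and zero contribution is dominant for anyone below.
D and E are above the threshold, contributing 40 each; the remaining 5 contribute 0. Total contributed: 80.
C keeps 40 and receives 5.8 × 80 × 4/41 = 45.27 from the guild treasury, for a payoff of 85.27.

85.27 gold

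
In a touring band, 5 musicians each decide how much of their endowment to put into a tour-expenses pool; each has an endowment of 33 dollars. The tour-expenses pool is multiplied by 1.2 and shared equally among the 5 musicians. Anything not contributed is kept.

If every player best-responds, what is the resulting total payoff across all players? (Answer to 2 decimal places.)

Each contributed unit returns 1.2/5 = 0.2400 to its contributor — below 1 — so contributing 0 is dominant for every player. At the Nash equilibrium everyone keeps their 33, and the group total is 5 × 33 = 165.

165.00 dollars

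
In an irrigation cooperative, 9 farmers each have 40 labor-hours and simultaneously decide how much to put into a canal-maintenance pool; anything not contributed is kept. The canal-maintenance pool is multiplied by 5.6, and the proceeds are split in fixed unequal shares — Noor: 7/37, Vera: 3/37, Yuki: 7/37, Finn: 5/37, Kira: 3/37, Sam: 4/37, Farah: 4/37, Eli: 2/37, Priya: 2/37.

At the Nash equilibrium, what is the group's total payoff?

A player with share s gets back 5.6·s per unit contributed, so full contribution is dominant for anyone with s > 1/5.6 = 0.1786 and zero contribution is dominant for anyone below.
The shares above 0.1786 belong to Noor and Yuki, contributing 40 each; the remaining 7 contribute 0. Total contributed: 80.
The canal-maintenance pool pays out 5.6 × 80 = 448.00 in total (split across the unequal shares, but the aggregate is all that matters for the group sum).
The 7 free-riders keep 40 each, adding 280. Group total = 280 + 448.00 = 728.00.

728.00 labor-hours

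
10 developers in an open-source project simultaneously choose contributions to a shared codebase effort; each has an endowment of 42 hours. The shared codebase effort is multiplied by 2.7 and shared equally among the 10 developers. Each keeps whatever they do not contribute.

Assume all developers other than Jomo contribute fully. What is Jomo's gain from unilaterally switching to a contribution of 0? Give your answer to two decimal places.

30.66 hours

Switching from a contribution of 42 to 0 lets Jomo keep an extra 42 hours, but lowers the shared codebase effort by 42, which costs Jomo their own share of that drop: 2.7/10 × 42 = 11.34.
Net gain = 42 − 11.34 = 30.66. The private return per contributed unit (0.2700) is below 1, so free-riding is indeed the best response regardless of what the others do.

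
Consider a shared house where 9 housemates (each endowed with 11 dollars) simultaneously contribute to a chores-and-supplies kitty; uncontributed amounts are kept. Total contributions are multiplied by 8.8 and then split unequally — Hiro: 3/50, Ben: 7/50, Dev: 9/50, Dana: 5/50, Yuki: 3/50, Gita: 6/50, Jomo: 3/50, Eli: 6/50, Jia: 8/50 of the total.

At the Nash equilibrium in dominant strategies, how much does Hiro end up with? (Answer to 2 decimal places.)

40.04 dollars

A player with share s gets back 8.8·s per unit contributed, so full contribution is dominant for anyone with s > 1/8.8 = 0.1136 and zero contribution is dominant for anyone below.
Ben, Dev, Gita, Eli and Jia are above the threshold, contributing 11 each; the remaining 4 contribute 0. Total contributed: 55.
Hiro keeps 11 and receives 8.8 × 55 × 3/50 = 29.04 from the chores-and-supplies kitty, for a payoff of 40.04.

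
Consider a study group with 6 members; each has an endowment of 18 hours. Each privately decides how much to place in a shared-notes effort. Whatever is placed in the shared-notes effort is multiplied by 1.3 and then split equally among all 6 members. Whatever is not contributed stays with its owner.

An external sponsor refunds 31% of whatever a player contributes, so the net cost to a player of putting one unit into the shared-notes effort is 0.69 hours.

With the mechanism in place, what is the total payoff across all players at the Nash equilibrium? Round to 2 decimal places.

The effective private return is (1.3/6) / 0.69 = 0.3140, which is still under 1, so the mechanism doesn't change anyone's dominant strategy: zero contribution.
Everyone keeps their endowment and the group total is 6 × 18 = 108.

108.00 hours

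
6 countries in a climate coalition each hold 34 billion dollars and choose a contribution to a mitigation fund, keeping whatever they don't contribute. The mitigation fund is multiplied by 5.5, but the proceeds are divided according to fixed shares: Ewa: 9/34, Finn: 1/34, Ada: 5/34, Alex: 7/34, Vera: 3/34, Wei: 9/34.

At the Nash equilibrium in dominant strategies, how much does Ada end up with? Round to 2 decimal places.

Each unit j contributes comes back to j as 5.5 × (j's share), so j prefers to contribute only if that share exceeds 1/5.5 = 0.1818; otherwise keeping the unit dominates.
Ewa, Alex and Wei are above the threshold, contributing 34 each; the remaining 3 contribute 0. Total contributed: 102.
Ada keeps 34 and receives 5.5 × 102 × 5/34 = 82.50 from the mitigation fund, for a payoff of 116.50.

116.50 billion dollars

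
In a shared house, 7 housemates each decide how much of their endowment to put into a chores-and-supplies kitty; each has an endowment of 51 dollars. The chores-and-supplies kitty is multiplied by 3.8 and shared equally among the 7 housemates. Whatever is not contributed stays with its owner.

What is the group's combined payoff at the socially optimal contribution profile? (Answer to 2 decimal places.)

Each contributed unit returns 3.800 to the group as a whole (0.5429 to each of 7 players), which exceeds 1, so the social optimum is full contribution: group total = 3.800 × 357 = 1356.60.

1356.60 dollars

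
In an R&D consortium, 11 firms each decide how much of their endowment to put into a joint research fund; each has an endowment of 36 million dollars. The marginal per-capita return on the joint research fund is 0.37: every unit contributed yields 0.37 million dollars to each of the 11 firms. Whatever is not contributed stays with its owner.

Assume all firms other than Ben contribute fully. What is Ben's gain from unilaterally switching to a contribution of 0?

22.68 million dollars

Switching from a contribution of 36 to 0 lets Ben keep an extra 36 million dollars, but lowers the joint research fund by 36, which costs Ben their own share of that drop: 0.37 × 36 = 13.32.
Net gain = 36 − 13.32 = 22.68. The private return per contributed unit (0.37) is below 1, so free-riding is indeed the best response regardless of what the others do.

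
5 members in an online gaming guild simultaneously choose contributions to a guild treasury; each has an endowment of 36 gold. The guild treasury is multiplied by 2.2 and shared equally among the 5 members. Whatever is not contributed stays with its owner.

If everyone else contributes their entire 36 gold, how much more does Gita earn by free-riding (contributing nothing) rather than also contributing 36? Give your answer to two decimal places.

Switching from a contribution of 36 to 0 lets Gita keep an extra 36 gold, but lowers the guild treasury by 36, which costs Gita their own share of that drop: 2.2/5 × 36 = 15.84.
Net gain = 36 − 15.84 = 20.16. The private return per contributed unit (0.4400) is below 1, so free-riding is indeed the best response regardless of what the others do.

20.16 gold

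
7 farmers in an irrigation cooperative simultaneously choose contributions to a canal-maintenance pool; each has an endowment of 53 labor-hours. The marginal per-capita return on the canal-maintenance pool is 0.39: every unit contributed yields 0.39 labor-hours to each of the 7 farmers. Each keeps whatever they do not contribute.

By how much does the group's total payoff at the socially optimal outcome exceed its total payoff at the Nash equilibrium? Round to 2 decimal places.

641.83 labor-hours

The private return per contributed unit is 0.39 < 1, so contributing 0 is dominant for every player. At the Nash equilibrium everyone keeps their 53, and the group total is 7 × 53 = 371.
Each contributed unit returns 2.730 to the group as a whole (0.39 to each of 7 players), which exceeds 1, so the social optimum is full contribution: group total = 2.730 × 371 = 1012.83.
Efficiency loss = 1012.83 − 371 = 641.83.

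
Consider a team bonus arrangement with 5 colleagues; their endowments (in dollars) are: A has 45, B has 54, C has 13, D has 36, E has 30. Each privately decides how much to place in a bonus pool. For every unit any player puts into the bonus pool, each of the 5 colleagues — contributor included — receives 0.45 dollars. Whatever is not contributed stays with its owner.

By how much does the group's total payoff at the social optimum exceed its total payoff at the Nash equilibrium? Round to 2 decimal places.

The private return per contributed unit is 0.45 < 1 for everyone, so the Nash equilibrium is zero contribution and the group total is Σ E_j = 45 + 54 + 13 + 36 + 30 = 178.
Each contributed unit returns 2.250 to the group, so the social optimum is full contribution by everyone: group total = 2.250 × 178 = 400.50.
Efficiency loss = (2.250 − 1) × 178 = 222.50.

222.50 dollars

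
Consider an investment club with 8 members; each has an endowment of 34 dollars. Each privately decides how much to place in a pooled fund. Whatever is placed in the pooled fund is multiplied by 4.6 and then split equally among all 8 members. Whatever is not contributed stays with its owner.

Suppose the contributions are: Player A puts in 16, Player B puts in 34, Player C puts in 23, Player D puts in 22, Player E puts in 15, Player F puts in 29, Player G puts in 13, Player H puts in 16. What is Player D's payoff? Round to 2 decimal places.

108.60 dollars

Total contributed: 16 + 34 + 23 + 22 + 15 + 29 + 13 + 16 = 168.
Each receives 4.6 × 168 / 8 = 96.60 from the pooled fund.
Player D keeps 34 − 22 = 12, so Player D's payoff is 12 + 96.60 = 108.60.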